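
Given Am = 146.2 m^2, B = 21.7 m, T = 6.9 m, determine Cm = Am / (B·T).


Formula: Cm = Am / (B * T)
Step 1 — B * T = 21.7 * 6.9 = 149.73 m^2
Step 2 — Cm = 146.2 / 149.73 ≈ 0.97642 (5 s.f.)

0.97642


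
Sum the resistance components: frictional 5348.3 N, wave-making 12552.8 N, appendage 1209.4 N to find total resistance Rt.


Formula: Rt = Rf + Rw + Ra
Substituting: Rt = 5348.3 + 12552.8 + 1209.4
Result: Rt = 19110.5 N

19110.5 N


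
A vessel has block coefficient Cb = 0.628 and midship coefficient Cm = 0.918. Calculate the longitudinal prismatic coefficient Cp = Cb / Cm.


Formula: Cp = Cb / Cm
Substituting: Cp = 0.628 / 0.918
Result: Cp ≈ 0.68410 (5 s.f.)

0.68410


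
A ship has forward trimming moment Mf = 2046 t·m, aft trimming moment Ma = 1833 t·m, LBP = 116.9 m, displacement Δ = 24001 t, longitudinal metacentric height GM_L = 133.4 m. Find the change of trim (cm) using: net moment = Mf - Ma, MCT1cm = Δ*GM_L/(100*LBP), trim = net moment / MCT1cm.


Formula: net trimming moment = Mf - Ma; MCT1cm = Δ*GM_L/(100*LBP); trim = net moment / MCT1cm
Step 1 — net trimming moment = 2046 - 1833 = 213 t·m
Step 2 — MCT1cm = 24001 * 133.4 / (100 * 116.9) = 273.8865 t·m/cm
Step 3 — trim = 213 / 273.8865 ≈ 0.77769 cm (5 s.f.)

0.77769 cm


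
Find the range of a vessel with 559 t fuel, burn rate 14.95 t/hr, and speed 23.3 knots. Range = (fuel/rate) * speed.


Formula: endurance = fuel / rate; range = endurance * speed
Step 1 — endurance = 559 / 14.95 = 37.3913 hours
Step 2 — range = 37.3913 * 23.3 ≈ 871.22 nautical miles (5 s.f.)

871.22 NM


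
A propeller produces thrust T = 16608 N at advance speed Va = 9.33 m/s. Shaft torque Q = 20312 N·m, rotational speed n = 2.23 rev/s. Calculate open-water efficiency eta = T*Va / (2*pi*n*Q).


Formula: eta = T * Va / (2 * pi * n * Q)
Step 1 — numerator = T * Va = 16608 * 9.33 = 154952.64
Step 2 — 2 * pi * n = 2 * pi * 2.23 = 14.011503
Step 3 — denominator = 14.011503 * 20312 = 284601.65
Step 4 — eta = 154952.64 / 284601.65 ≈ 0.54445 (5 s.f.)

0.54445


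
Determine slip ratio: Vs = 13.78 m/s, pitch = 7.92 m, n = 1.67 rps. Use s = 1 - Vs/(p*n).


Formula: s = 1 - Vs / (p * n)
Step 1 — p * n = 7.92 * 1.67 = 13.2264
Step 2 — Vs / (p*n) = 13.78 / 13.2264 = 1.041856 (6 d.p.)
Step 3 — s = 1 - 1.041856 = -0.041856

-0.041856


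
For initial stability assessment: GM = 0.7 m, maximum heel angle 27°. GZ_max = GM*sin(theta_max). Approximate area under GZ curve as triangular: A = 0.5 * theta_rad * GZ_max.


Formula: GZ_max = GM * sin(theta); Area = 0.5 * theta_rad * GZ_max
Step 1 — GZ_max = 0.7 * sin(27°) = 0.7 * 0.45399 = 0.317793 m
Step 2 — theta_rad = 27 * pi/180 = 0.471239 rad
Step 3 — Area = 0.5 * 0.471239 * 0.317793 ≈ 0.074878 m·rad (5 s.f.)

0.074878 m·rad


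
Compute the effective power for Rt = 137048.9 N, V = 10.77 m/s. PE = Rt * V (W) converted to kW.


Formula: PE = Rt * V / 1000 (kW)
Step 1 — PE (W) = 137048.9 * 10.77 = 1476016.653 W
Step 2 — PE (kW) = 1476016.653 / 1000 ≈ 1476.0 kW (5 s.f.)

1476.0 kW


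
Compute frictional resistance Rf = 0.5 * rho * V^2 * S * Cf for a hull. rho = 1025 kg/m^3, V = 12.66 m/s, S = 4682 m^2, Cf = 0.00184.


Formula: Rf = 0.5 * rho * V^2 * S * Cf
Step 1 — V^2 = 12.66^2 = 160.2756
Step 2 — 0.5 * rho * V^2 = 0.5 * 1025 * 160.2756 = 82141.245
Step 3 — Rf = 82141.245 * 4682 * 0.00184 ≈ 707640 N (5 s.f.)

707640 N


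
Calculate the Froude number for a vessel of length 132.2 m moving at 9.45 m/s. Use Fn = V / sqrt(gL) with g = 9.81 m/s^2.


Formula: Fn = V / sqrt(g * L)
Step 1 — g * L = 9.81 * 132.2 = 1296.882
Step 2 — sqrt(g * L) = sqrt(1296.882) = 36.012248
Step 3 — Fn = 9.45 / 36.012248 ≈ 0.26241 (5 s.f.)

0.26241


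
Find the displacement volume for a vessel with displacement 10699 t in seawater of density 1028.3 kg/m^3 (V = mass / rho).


Formula: V = mass / rho
Step 1 — convert tonnes to kg: 10699 t * 1000 = 10699000 kg
Step 2 — V = 10699000 / 1028.3 ≈ 10405 m^3 (5 s.f.)

10405 m^3


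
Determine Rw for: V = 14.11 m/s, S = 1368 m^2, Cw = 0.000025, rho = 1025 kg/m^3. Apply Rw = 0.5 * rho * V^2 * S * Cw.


Formula: Rw = 0.5 * rho * V^2 * S * Cw
Step 1 — V^2 = 14.11^2 = 199.0921
Step 2 — 0.5 * rho * V^2 = 0.5 * 1025 * 199.0921 = 102034.70125
Step 3 — Rw = 102034.70125 * 1368 * 0.000025 ≈ 3489.6 N (5 s.f.)

3489.6 N


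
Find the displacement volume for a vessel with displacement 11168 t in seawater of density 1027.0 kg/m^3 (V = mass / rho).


Formula: V = mass / rho
Step 1 — convert tonnes to kg: 11168 t * 1000 = 11168000 kg
Step 2 — V = 11168000 / 1027.0 ≈ 10874 m^3 (5 s.f.)

10874 m^3


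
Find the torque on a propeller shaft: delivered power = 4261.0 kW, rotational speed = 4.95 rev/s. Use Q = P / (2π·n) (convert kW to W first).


Formula: Q = P_W / (2 * pi * n)
Step 1 — P_W = 4261.0 kW * 1000 = 4261000.0 W
Step 2 — 2 * pi * n = 2 * pi * 4.95 = 31.101767
Step 3 — Q = 4261000.0 / 31.101767 ≈ 137000 N·m (5 s.f.)

137000 N·m


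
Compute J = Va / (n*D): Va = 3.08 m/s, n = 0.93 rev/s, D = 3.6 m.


Formula: J = Va / (n * D)
Step 1 — n * D = 0.93 * 3.6 = 3.348
Step 2 — J = 3.08 / 3.348 ≈ 0.91995 (5 s.f.)

0.91995


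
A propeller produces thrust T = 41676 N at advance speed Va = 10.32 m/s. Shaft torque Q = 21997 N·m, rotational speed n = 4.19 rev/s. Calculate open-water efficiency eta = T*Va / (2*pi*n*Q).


Formula: eta = T * Va / (2 * pi * n * Q)
Step 1 — numerator = T * Va = 41676 * 10.32 = 430096.32
Step 2 — 2 * pi * n = 2 * pi * 4.19 = 26.326546
Step 3 — denominator = 26.326546 * 21997 = 579105.03
Step 4 — eta = 430096.32 / 579105.03 ≈ 0.74269 (5 s.f.)

0.74269


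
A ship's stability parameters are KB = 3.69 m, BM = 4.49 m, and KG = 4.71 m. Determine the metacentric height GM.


Formula: GM = KB + BM - KG
Step 1 — KM = KB + BM = 3.69 + 4.49 = 8.18 m
Step 2 — GM = KM - KG = 8.18 - 4.71 = 3.47 m

3.47 m


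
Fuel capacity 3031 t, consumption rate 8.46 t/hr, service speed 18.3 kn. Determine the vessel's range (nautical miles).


Formula: endurance = fuel / rate; range = endurance * speed
Step 1 — endurance = 3031 / 8.46 = 358.2742 hours
Step 2 — range = 358.2742 * 18.3 ≈ 6556.4 nautical miles (5 s.f.)

6556.4 NM


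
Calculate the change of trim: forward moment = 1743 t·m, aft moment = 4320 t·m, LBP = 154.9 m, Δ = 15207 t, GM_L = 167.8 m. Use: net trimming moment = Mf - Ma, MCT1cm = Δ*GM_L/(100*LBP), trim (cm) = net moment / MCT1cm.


Formula: net trimming moment = Mf - Ma; MCT1cm = Δ*GM_L/(100*LBP); trim = net moment / MCT1cm
Step 1 — net trimming moment = 1743 - 4320 = -2577 t·m
Step 2 — MCT1cm = 15207 * 167.8 / (100 * 154.9) = 164.7343 t·m/cm
Step 3 — trim = -2577 / 164.7343 ≈ -15.643 cm (5 s.f.)

-15.643 cm


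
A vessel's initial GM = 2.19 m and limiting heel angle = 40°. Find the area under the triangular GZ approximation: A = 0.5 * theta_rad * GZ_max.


Formula: GZ_max = GM * sin(theta); Area = 0.5 * theta_rad * GZ_max
Step 1 — GZ_max = 2.19 * sin(40°) = 2.19 * 0.642788 = 1.407706 m
Step 2 — theta_rad = 40 * pi/180 = 0.698132 rad
Step 3 — Area = 0.5 * 0.698132 * 1.407706 ≈ 0.49138 m·rad (5 s.f.)

0.49138 m·rad


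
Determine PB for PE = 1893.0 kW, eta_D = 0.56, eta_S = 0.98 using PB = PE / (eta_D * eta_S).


Formula: PB = PE / (eta_D * eta_S)
Step 1 — combined efficiency = eta_D * eta_S = 0.56 * 0.98 = 0.5488
Step 2 — PB = 1893.0 / 0.5488 ≈ 3449.3 kW (5 s.f.)

3449.3 kW


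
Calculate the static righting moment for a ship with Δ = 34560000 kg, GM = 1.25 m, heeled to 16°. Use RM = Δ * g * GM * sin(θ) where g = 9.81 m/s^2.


Formula: GZ = GM * sin(theta); RM = disp * g * GZ
Step 1 — GZ = 1.25 * sin(16°) = 1.25 * 0.275637 = 0.344546 m
Step 2 — RM = 34560000 * 9.81 * 0.344546 ≈ 116810000 N·m (5 s.f.)

116810000 N·m


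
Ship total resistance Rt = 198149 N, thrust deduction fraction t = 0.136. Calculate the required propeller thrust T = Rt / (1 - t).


Formula: T = Rt / (1 - t)
Step 1 — (1 - t) = 1 - 0.136 = 0.864
Step 2 — T = 198149 / 0.864 ≈ 229340 N (5 s.f.)

229340 N


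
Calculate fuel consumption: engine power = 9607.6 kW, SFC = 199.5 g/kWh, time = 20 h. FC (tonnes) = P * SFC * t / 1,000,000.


Formula: FC (tonnes) = P * SFC * t / 1,000,000
Step 1 — P * SFC * t = 9607.6 * 199.5 * 20 = 38334324.0 g
Step 2 — FC (tonnes) = 38334324.0 / 1,000,000 ≈ 38.334 tonnes (5 s.f.)

38.334 tonnes


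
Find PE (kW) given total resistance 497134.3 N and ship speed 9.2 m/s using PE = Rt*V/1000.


Formula: PE = Rt * V / 1000 (kW)
Step 1 — PE (W) = 497134.3 * 9.2 = 4573635.56 W
Step 2 — PE (kW) = 4573635.56 / 1000 ≈ 4573.6 kW (5 s.f.)

4573.6 kW


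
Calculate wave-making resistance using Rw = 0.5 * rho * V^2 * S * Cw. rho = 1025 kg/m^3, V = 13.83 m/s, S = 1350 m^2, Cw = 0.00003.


Formula: Rw = 0.5 * rho * V^2 * S * Cw
Step 1 — V^2 = 13.83^2 = 191.2689
Step 2 — 0.5 * rho * V^2 = 0.5 * 1025 * 191.2689 = 98025.31125
Step 3 — Rw = 98025.31125 * 1350 * 0.00003 ≈ 3970.0 N (5 s.f.)

3970.0 N


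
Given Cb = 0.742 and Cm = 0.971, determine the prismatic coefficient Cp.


Formula: Cp = Cb / Cm
Substituting: Cp = 0.742 / 0.971
Result: Cp ≈ 0.76416 (5 s.f.)

0.76416


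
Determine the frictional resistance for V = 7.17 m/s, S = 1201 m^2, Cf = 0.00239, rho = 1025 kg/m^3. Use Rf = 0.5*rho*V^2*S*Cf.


Formula: Rf = 0.5 * rho * V^2 * S * Cf
Step 1 — V^2 = 7.17^2 = 51.4089
Step 2 — 0.5 * rho * V^2 = 0.5 * 1025 * 51.4089 = 26347.06125
Step 3 — Rf = 26347.06125 * 1201 * 0.00239 ≈ 75626 N (5 s.f.)

75626 N


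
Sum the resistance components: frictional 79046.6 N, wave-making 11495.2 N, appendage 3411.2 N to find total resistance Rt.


Formula: Rt = Rf + Rw + Ra
Substituting: Rt = 79046.6 + 11495.2 + 3411.2
Result: Rt = 93953.0 N

93953.0 N


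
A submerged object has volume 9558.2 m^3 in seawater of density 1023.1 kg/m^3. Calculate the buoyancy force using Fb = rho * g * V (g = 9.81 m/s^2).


Formula: Fb = rho * g * V
Substituting: Fb = 1023.1 * 9.81 * 9558.2
Intermediate: 1023.1 * 9.81 = 10036.611
Result: Fb = 10036.611 * 9558.2 ≈ 95932000 N (5 s.f.)

95932000 N


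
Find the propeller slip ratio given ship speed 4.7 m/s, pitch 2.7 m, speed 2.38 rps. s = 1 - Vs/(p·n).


Formula: s = 1 - Vs / (p * n)
Step 1 — p * n = 2.7 * 2.38 = 6.426
Step 2 — Vs / (p*n) = 4.7 / 6.426 = 0.731404 (6 d.p.)
Step 3 — s = 1 - 0.731404 = 0.268596

0.268596


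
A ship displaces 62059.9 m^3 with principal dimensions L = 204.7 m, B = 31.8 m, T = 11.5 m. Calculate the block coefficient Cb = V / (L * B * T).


Formula: Cb = V / (L * B * T)
Step 1 — L * B * T = 204.7 * 31.8 * 11.5 = 74858.79 m^3
Step 2 — Cb = 62059.9 / 74858.79 ≈ 0.82903 (5 s.f.)

0.82903


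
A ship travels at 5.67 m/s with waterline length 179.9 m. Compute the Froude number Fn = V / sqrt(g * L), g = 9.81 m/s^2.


Formula: Fn = V / sqrt(g * L)
Step 1 — g * L = 9.81 * 179.9 = 1764.819
Step 2 — sqrt(g * L) = sqrt(1764.819) = 42.009749
Step 3 — Fn = 5.67 / 42.009749 ≈ 0.13497 (5 s.f.)

0.13497


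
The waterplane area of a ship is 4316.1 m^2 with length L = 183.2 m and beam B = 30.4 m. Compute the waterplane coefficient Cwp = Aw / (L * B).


Formula: Cwp = Aw / (L * B)
Step 1 — L * B = 183.2 * 30.4 = 5569.28 m^2
Step 2 — Cwp = 4316.1 / 5569.28 ≈ 0.77498 (5 s.f.)

0.77498


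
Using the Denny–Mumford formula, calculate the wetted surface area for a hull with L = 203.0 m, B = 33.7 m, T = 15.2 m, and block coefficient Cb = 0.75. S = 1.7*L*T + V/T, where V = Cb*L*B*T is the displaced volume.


Formula: S = 1.7*L*T + V/T with V = Cb*L*B*T, i.e. S = L * (1.7*T + Cb*B)
Step 1 — 1.7*T = 1.7 * 15.2 = 25.84 m
Step 2 — Cb*B = 0.75 * 33.7 = 25.275 m
Step 3 — 1.7*T + Cb*B = 25.84 + 25.275 = 51.115 m
Step 4 — S = 203.0 * 51.115 ≈ 10376 m^2 (5 s.f.)

10376 m^2


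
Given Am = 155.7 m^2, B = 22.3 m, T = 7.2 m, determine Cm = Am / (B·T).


Formula: Cm = Am / (B * T)
Step 1 — B * T = 22.3 * 7.2 = 160.56 m^2
Step 2 — Cm = 155.7 / 160.56 ≈ 0.96973 (5 s.f.)

0.96973


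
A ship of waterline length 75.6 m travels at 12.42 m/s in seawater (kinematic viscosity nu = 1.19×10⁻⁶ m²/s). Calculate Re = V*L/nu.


Formula: Re = V * L / nu
Step 1 — V * L = 12.42 * 75.6 = 938.952 m^2/s
Step 2 — Re = 938.952 / 1.19e-6 = 7.89e+08

7.89e+08


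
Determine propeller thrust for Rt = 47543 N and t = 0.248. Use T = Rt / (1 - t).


Formula: T = Rt / (1 - t)
Step 1 — (1 - t) = 1 - 0.248 = 0.752
Step 2 — T = 47543 / 0.752 ≈ 63222 N (5 s.f.)

63222 N


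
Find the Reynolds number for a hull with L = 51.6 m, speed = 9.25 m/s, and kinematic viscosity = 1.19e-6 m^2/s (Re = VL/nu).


Formula: Re = V * L / nu
Step 1 — V * L = 9.25 * 51.6 = 477.3 m^2/s
Step 2 — Re = 477.3 / 1.19e-6 = 4.01e+08

4.01e+08


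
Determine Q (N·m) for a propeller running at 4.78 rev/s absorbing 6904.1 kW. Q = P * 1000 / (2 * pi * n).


Formula: Q = P_W / (2 * pi * n)
Step 1 — P_W = 6904.1 kW * 1000 = 6904100.0 W
Step 2 — 2 * pi * n = 2 * pi * 4.78 = 30.033626
Step 3 — Q = 6904100.0 / 30.033626 ≈ 229880 N·m (5 s.f.)

229880 N·m


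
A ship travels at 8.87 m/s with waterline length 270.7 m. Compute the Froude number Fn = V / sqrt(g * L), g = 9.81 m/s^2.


Formula: Fn = V / sqrt(g * L)
Step 1 — g * L = 9.81 * 270.7 = 2655.567
Step 2 — sqrt(g * L) = sqrt(2655.567) = 51.532194
Step 3 — Fn = 8.87 / 51.532194 ≈ 0.17213 (5 s.f.)

0.17213


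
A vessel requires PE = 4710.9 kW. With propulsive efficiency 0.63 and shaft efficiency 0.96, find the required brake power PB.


Formula: PB = PE / (eta_D * eta_S)
Step 1 — combined efficiency = eta_D * eta_S = 0.63 * 0.96 = 0.6048
Step 2 — PB = 4710.9 / 0.6048 ≈ 7789.2 kW (5 s.f.)

7789.2 kW


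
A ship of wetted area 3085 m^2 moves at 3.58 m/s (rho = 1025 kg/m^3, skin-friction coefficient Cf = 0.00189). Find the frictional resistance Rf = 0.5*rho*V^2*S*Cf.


Formula: Rf = 0.5 * rho * V^2 * S * Cf
Step 1 — V^2 = 3.58^2 = 12.8164
Step 2 — 0.5 * rho * V^2 = 0.5 * 1025 * 12.8164 = 6568.405
Step 3 — Rf = 6568.405 * 3085 * 0.00189 ≈ 38298 N (5 s.f.)

38298 N


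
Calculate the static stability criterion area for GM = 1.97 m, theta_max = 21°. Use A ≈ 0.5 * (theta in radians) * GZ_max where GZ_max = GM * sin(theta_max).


Formula: GZ_max = GM * sin(theta); Area = 0.5 * theta_rad * GZ_max
Step 1 — GZ_max = 1.97 * sin(21°) = 1.97 * 0.358368 = 0.705985 m
Step 2 — theta_rad = 21 * pi/180 = 0.366519 rad
Step 3 — Area = 0.5 * 0.366519 * 0.705985 ≈ 0.12938 m·rad (5 s.f.)

0.12938 m·rad


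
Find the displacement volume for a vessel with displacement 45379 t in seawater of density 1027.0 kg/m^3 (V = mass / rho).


Formula: V = mass / rho
Step 1 — convert tonnes to kg: 45379 t * 1000 = 45379000 kg
Step 2 — V = 45379000 / 1027.0 ≈ 44186 m^3 (5 s.f.)

44186 m^3


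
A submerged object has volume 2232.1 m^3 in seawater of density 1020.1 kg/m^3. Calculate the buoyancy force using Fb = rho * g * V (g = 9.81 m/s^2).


Formula: Fb = rho * g * V
Substituting: Fb = 1020.1 * 9.81 * 2232.1
Intermediate: 1020.1 * 9.81 = 10007.181
Result: Fb = 10007.181 * 2232.1 ≈ 22337000 N (5 s.f.)

22337000 N


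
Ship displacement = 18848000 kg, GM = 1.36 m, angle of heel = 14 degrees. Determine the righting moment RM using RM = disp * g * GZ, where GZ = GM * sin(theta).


Formula: GZ = GM * sin(theta); RM = disp * g * GZ
Step 1 — GZ = 1.36 * sin(14°) = 1.36 * 0.241922 = 0.329014 m
Step 2 — RM = 18848000 * 9.81 * 0.329014 ≈ 60834000 N·m (5 s.f.)

60834000 N·m


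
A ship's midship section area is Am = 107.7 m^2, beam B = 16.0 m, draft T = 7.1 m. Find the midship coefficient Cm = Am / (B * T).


Formula: Cm = Am / (B * T)
Step 1 — B * T = 16.0 * 7.1 = 113.6 m^2
Step 2 — Cm = 107.7 / 113.6 ≈ 0.94806 (5 s.f.)

0.94806


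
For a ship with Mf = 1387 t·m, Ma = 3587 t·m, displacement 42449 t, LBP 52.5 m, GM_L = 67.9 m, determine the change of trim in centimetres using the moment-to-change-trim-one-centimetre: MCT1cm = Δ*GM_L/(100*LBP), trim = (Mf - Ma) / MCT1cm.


Formula: net trimming moment = Mf - Ma; MCT1cm = Δ*GM_L/(100*LBP); trim = net moment / MCT1cm
Step 1 — net trimming moment = 1387 - 3587 = -2200 t·m
Step 2 — MCT1cm = 42449 * 67.9 / (100 * 52.5) = 549.0071 t·m/cm
Step 3 — trim = -2200 / 549.0071 ≈ -4.0072 cm (5 s.f.)

-4.0072 cm


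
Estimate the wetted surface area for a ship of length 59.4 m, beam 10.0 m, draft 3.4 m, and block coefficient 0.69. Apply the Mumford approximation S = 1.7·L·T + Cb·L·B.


Formula: S = 1.7*L*T + V/T with V = Cb*L*B*T, i.e. S = L * (1.7*T + Cb*B)
Step 1 — 1.7*T = 1.7 * 3.4 = 5.78 m
Step 2 — Cb*B = 0.69 * 10.0 = 6.9 m
Step 3 — 1.7*T + Cb*B = 5.78 + 6.9 = 12.68 m
Step 4 — S = 59.4 * 12.68 ≈ 753.19 m^2 (5 s.f.)

753.19 m^2


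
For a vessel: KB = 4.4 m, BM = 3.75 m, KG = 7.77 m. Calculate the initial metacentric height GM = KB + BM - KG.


Formula: GM = KB + BM - KG
Step 1 — KM = KB + BM = 4.4 + 3.75 = 8.15 m
Step 2 — GM = KM - KG = 8.15 - 7.77 = 0.38 m

0.38 m


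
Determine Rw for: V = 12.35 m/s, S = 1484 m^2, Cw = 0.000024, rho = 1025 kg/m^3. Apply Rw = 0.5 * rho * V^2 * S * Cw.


Formula: Rw = 0.5 * rho * V^2 * S * Cw
Step 1 — V^2 = 12.35^2 = 152.5225
Step 2 — 0.5 * rho * V^2 = 0.5 * 1025 * 152.5225 = 78167.78125
Step 3 — Rw = 78167.78125 * 1484 * 0.000024 ≈ 2784.0 N (5 s.f.)

2784.0 N


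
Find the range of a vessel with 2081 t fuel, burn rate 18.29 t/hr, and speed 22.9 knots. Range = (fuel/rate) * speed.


Formula: endurance = fuel / rate; range = endurance * speed
Step 1 — endurance = 2081 / 18.29 = 113.778 hours
Step 2 — range = 113.778 * 22.9 ≈ 2605.5 nautical miles (5 s.f.)

2605.5 NM


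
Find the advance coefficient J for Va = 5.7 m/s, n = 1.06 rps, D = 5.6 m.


Formula: J = Va / (n * D)
Step 1 — n * D = 1.06 * 5.6 = 5.936
Step 2 — J = 5.7 / 5.936 ≈ 0.96024 (5 s.f.)

0.96024


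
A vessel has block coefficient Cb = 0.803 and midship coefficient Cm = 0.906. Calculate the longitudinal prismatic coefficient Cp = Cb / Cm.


Formula: Cp = Cb / Cm
Substituting: Cp = 0.803 / 0.906
Result: Cp ≈ 0.88631 (5 s.f.)

0.88631


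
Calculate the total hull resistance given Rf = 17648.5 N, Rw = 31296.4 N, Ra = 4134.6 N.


Formula: Rt = Rf + Rw + Ra
Substituting: Rt = 17648.5 + 31296.4 + 4134.6
Result: Rt = 53079.5 N

53079.5 N


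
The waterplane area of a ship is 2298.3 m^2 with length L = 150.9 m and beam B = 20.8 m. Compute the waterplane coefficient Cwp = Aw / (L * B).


Formula: Cwp = Aw / (L * B)
Step 1 — L * B = 150.9 * 20.8 = 3138.72 m^2
Step 2 — Cwp = 2298.3 / 3138.72 ≈ 0.73224 (5 s.f.)

0.73224


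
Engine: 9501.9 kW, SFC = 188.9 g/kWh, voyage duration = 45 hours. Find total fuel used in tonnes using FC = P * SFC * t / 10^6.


Formula: FC (tonnes) = P * SFC * t / 1,000,000
Step 1 — P * SFC * t = 9501.9 * 188.9 * 45 = 80770900.95 g
Step 2 — FC (tonnes) = 80770900.95 / 1,000,000 ≈ 80.771 tonnes (5 s.f.)

80.771 tonnes


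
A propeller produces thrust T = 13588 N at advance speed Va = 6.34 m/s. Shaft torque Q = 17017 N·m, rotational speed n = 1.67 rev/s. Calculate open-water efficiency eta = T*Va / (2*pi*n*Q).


Formula: eta = T * Va / (2 * pi * n * Q)
Step 1 — numerator = T * Va = 13588 * 6.34 = 86147.92
Step 2 — 2 * pi * n = 2 * pi * 1.67 = 10.492919
Step 3 — denominator = 10.492919 * 17017 = 178558.0
Step 4 — eta = 86147.92 / 178558.0 ≈ 0.48246 (5 s.f.)

0.48246


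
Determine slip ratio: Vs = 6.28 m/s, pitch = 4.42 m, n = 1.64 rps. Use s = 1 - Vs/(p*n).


Formula: s = 1 - Vs / (p * n)
Step 1 — p * n = 4.42 * 1.64 = 7.2488
Step 2 — Vs / (p*n) = 6.28 / 7.2488 = 0.86635 (6 d.p.)
Step 3 — s = 1 - 0.86635 = 0.13365

0.13365


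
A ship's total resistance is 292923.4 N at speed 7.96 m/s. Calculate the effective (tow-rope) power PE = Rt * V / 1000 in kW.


Formula: PE = Rt * V / 1000 (kW)
Step 1 — PE (W) = 292923.4 * 7.96 = 2331670.264 W
Step 2 — PE (kW) = 2331670.264 / 1000 ≈ 2331.7 kW (5 s.f.)

2331.7 kW


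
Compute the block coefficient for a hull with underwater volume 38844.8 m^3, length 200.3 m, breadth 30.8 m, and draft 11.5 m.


Formula: Cb = V / (L * B * T)
Step 1 — L * B * T = 200.3 * 30.8 * 11.5 = 70946.26 m^3
Step 2 — Cb = 38844.8 / 70946.26 ≈ 0.54752 (5 s.f.)

0.54752


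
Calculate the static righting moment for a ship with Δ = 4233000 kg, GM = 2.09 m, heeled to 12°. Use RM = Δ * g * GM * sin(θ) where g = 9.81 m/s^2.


Formula: GZ = GM * sin(theta); RM = disp * g * GZ
Step 1 — GZ = 2.09 * sin(12°) = 2.09 * 0.207912 = 0.434536 m
Step 2 — RM = 4233000 * 9.81 * 0.434536 ≈ 18044000 N·m (5 s.f.)

18044000 N·m


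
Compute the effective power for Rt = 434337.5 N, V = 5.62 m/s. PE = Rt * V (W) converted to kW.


Formula: PE = Rt * V / 1000 (kW)
Step 1 — PE (W) = 434337.5 * 5.62 = 2440976.75 W
Step 2 — PE (kW) = 2440976.75 / 1000 ≈ 2441.0 kW (5 s.f.)

2441.0 kW


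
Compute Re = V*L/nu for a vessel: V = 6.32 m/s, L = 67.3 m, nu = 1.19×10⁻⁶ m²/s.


Formula: Re = V * L / nu
Step 1 — V * L = 6.32 * 67.3 = 425.336 m^2/s
Step 2 — Re = 425.336 / 1.19e-6 = 3.57e+08

3.57e+08


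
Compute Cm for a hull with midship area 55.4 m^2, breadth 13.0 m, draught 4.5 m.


Formula: Cm = Am / (B * T)
Step 1 — B * T = 13.0 * 4.5 = 58.5 m^2
Step 2 — Cm = 55.4 / 58.5 ≈ 0.94701 (5 s.f.)

0.94701


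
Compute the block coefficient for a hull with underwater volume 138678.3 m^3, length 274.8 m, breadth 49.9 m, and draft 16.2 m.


Formula: Cb = V / (L * B * T)
Step 1 — L * B * T = 274.8 * 49.9 * 16.2 = 222142.824 m^3
Step 2 — Cb = 138678.3 / 222142.824 ≈ 0.62428 (5 s.f.)

0.62428


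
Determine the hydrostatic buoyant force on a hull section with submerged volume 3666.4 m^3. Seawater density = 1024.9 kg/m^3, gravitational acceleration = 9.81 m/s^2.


Formula: Fb = rho * g * V
Substituting: Fb = 1024.9 * 9.81 * 3666.4
Intermediate: 1024.9 * 9.81 = 10054.269
Result: Fb = 10054.269 * 3666.4 ≈ 36863000 N (5 s.f.)

36863000 N


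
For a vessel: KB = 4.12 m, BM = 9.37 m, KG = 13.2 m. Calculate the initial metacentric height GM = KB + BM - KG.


Formula: GM = KB + BM - KG
Step 1 — KM = KB + BM = 4.12 + 9.37 = 13.49 m
Step 2 — GM = KM - KG = 13.49 - 13.2 = 0.29 m

0.29 m


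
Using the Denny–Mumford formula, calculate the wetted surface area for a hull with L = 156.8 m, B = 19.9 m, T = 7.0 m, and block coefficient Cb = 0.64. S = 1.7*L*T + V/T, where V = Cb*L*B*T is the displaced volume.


Formula: S = 1.7*L*T + V/T with V = Cb*L*B*T, i.e. S = L * (1.7*T + Cb*B)
Step 1 — 1.7*T = 1.7 * 7.0 = 11.9 m
Step 2 — Cb*B = 0.64 * 19.9 = 12.736 m
Step 3 — 1.7*T + Cb*B = 11.9 + 12.736 = 24.636 m
Step 4 — S = 156.8 * 24.636 ≈ 3862.9 m^2 (5 s.f.)

3862.9 m^2


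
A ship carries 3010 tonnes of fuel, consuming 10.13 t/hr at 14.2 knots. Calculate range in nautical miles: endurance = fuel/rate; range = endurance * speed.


Formula: endurance = fuel / rate; range = endurance * speed
Step 1 — endurance = 3010 / 10.13 = 297.1372 hours
Step 2 — range = 297.1372 * 14.2 ≈ 4219.3 nautical miles (5 s.f.)

4219.3 NM


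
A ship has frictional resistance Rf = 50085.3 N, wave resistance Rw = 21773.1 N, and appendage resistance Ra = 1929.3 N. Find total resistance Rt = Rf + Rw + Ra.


Formula: Rt = Rf + Rw + Ra
Substituting: Rt = 50085.3 + 21773.1 + 1929.3
Result: Rt = 73787.7 N

73787.7 N


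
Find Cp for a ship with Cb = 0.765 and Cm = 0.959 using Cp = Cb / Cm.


Formula: Cp = Cb / Cm
Substituting: Cp = 0.765 / 0.959
Result: Cp ≈ 0.79771 (5 s.f.)

0.79771


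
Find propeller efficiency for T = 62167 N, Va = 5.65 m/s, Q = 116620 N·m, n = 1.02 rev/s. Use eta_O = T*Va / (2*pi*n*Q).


Formula: eta = T * Va / (2 * pi * n * Q)
Step 1 — numerator = T * Va = 62167 * 5.65 = 351243.55
Step 2 — 2 * pi * n = 2 * pi * 1.02 = 6.408849
Step 3 — denominator = 6.408849 * 116620 = 747399.97
Step 4 — eta = 351243.55 / 747399.97 ≈ 0.46995 (5 s.f.)

0.46995


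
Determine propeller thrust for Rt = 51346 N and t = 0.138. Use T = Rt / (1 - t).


Formula: T = Rt / (1 - t)
Step 1 — (1 - t) = 1 - 0.138 = 0.862
Step 2 — T = 51346 / 0.862 ≈ 59566 N (5 s.f.)

59566 N


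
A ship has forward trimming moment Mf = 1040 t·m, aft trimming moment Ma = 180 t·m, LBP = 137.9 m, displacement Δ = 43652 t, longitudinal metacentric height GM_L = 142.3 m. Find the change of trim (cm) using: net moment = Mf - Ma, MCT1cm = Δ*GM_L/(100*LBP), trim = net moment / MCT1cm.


Formula: net trimming moment = Mf - Ma; MCT1cm = Δ*GM_L/(100*LBP); trim = net moment / MCT1cm
Step 1 — net trimming moment = 1040 - 180 = 860 t·m
Step 2 — MCT1cm = 43652 * 142.3 / (100 * 137.9) = 450.4481 t·m/cm
Step 3 — trim = 860 / 450.4481 ≈ 1.9092 cm (5 s.f.)

1.9092 cm


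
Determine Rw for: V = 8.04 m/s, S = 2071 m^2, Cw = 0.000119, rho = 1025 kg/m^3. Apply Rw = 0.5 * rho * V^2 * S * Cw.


Formula: Rw = 0.5 * rho * V^2 * S * Cw
Step 1 — V^2 = 8.04^2 = 64.6416
Step 2 — 0.5 * rho * V^2 = 0.5 * 1025 * 64.6416 = 33128.82
Step 3 — Rw = 33128.82 * 2071 * 0.000119 ≈ 8164.6 N (5 s.f.)

8164.6 N


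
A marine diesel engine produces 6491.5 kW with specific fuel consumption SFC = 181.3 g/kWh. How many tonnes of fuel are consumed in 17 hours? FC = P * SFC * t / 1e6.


Formula: FC (tonnes) = P * SFC * t / 1,000,000
Step 1 — P * SFC * t = 6491.5 * 181.3 * 17 = 20007452.15 g
Step 2 — FC (tonnes) = 20007452.15 / 1,000,000 ≈ 20.007 tonnes (5 s.f.)

20.007 tonnes


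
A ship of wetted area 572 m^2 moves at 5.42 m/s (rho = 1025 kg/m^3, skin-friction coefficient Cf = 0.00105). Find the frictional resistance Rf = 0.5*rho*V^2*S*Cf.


Formula: Rf = 0.5 * rho * V^2 * S * Cf
Step 1 — V^2 = 5.42^2 = 29.3764
Step 2 — 0.5 * rho * V^2 = 0.5 * 1025 * 29.3764 = 15055.405
Step 3 — Rf = 15055.405 * 572 * 0.00105 ≈ 9042.3 N (5 s.f.)

9042.3 N


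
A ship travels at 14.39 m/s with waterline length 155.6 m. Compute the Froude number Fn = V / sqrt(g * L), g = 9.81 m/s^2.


Formula: Fn = V / sqrt(g * L)
Step 1 — g * L = 9.81 * 155.6 = 1526.436
Step 2 — sqrt(g * L) = sqrt(1526.436) = 39.06963
Step 3 — Fn = 14.39 / 39.06963 ≈ 0.36832 (5 s.f.)

0.36832


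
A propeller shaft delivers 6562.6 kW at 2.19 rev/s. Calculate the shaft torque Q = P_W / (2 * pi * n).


Formula: Q = P_W / (2 * pi * n)
Step 1 — P_W = 6562.6 kW * 1000 = 6562600.0 W
Step 2 — 2 * pi * n = 2 * pi * 2.19 = 13.760176
Step 3 — Q = 6562600.0 / 13.760176 ≈ 476930 N·m (5 s.f.)

476930 N·m


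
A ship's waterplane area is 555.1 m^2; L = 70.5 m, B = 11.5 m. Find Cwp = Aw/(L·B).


Formula: Cwp = Aw / (L * B)
Step 1 — L * B = 70.5 * 11.5 = 810.75 m^2
Step 2 — Cwp = 555.1 / 810.75 ≈ 0.68467 (5 s.f.)

0.68467


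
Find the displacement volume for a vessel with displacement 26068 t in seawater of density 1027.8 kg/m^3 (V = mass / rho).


Formula: V = mass / rho
Step 1 — convert tonnes to kg: 26068 t * 1000 = 26068000 kg
Step 2 — V = 26068000 / 1027.8 ≈ 25363 m^3 (5 s.f.)

25363 m^3


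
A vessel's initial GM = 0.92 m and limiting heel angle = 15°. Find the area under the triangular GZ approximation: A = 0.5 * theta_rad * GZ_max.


Formula: GZ_max = GM * sin(theta); Area = 0.5 * theta_rad * GZ_max
Step 1 — GZ_max = 0.92 * sin(15°) = 0.92 * 0.258819 = 0.238113 m
Step 2 — theta_rad = 15 * pi/180 = 0.261799 rad
Step 3 — Area = 0.5 * 0.261799 * 0.238113 ≈ 0.031169 m·rad (5 s.f.)

0.031169 m·rad


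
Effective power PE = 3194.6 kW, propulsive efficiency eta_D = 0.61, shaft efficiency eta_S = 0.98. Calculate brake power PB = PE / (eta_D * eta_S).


Formula: PB = PE / (eta_D * eta_S)
Step 1 — combined efficiency = eta_D * eta_S = 0.61 * 0.98 = 0.5978
Step 2 — PB = 3194.6 / 0.5978 ≈ 5343.9 kW (5 s.f.)

5343.9 kW


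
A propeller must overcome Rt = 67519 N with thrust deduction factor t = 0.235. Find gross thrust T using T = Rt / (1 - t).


Formula: T = Rt / (1 - t)
Step 1 — (1 - t) = 1 - 0.235 = 0.765
Step 2 — T = 67519 / 0.765 ≈ 88260 N (5 s.f.)

88260 N


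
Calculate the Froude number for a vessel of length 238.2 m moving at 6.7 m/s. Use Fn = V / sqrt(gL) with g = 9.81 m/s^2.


Formula: Fn = V / sqrt(g * L)
Step 1 — g * L = 9.81 * 238.2 = 2336.742
Step 2 — sqrt(g * L) = sqrt(2336.742) = 48.339859
Step 3 — Fn = 6.7 / 48.339859 ≈ 0.13860 (5 s.f.)

0.13860


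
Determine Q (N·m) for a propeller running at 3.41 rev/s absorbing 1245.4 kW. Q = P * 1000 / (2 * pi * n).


Formula: Q = P_W / (2 * pi * n)
Step 1 — P_W = 1245.4 kW * 1000 = 1245400.0 W
Step 2 — 2 * pi * n = 2 * pi * 3.41 = 21.425662
Step 3 — Q = 1245400.0 / 21.425662 ≈ 58127 N·m (5 s.f.)

58127 N·m


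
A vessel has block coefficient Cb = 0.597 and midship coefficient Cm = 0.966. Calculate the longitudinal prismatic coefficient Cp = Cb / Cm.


Formula: Cp = Cb / Cm
Substituting: Cp = 0.597 / 0.966
Result: Cp ≈ 0.61801 (5 s.f.)

0.61801


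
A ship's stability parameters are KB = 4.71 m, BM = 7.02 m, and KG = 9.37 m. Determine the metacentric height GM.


Formula: GM = KB + BM - KG
Step 1 — KM = KB + BM = 4.71 + 7.02 = 11.73 m
Step 2 — GM = KM - KG = 11.73 - 9.37 = 2.36 m

2.36 m


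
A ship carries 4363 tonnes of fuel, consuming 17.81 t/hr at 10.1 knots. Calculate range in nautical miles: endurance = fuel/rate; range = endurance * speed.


Formula: endurance = fuel / rate; range = endurance * speed
Step 1 — endurance = 4363 / 17.81 = 244.9747 hours
Step 2 — range = 244.9747 * 10.1 ≈ 2474.2 nautical miles (5 s.f.)

2474.2 NM


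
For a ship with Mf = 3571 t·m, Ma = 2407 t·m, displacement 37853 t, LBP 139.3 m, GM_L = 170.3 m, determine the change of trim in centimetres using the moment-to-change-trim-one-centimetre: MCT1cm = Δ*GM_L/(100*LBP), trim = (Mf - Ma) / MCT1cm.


Formula: net trimming moment = Mf - Ma; MCT1cm = Δ*GM_L/(100*LBP); trim = net moment / MCT1cm
Step 1 — net trimming moment = 3571 - 2407 = 1164 t·m
Step 2 — MCT1cm = 37853 * 170.3 / (100 * 139.3) = 462.7685 t·m/cm
Step 3 — trim = 1164 / 462.7685 ≈ 2.5153 cm (5 s.f.)

2.5153 cm


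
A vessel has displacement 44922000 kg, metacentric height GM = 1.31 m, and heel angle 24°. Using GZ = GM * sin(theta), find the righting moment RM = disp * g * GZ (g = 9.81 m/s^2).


Formula: GZ = GM * sin(theta); RM = disp * g * GZ
Step 1 — GZ = 1.31 * sin(24°) = 1.31 * 0.406737 = 0.532825 m
Step 2 — RM = 44922000 * 9.81 * 0.532825 ≈ 234810000 N·m (5 s.f.)

234810000 N·m


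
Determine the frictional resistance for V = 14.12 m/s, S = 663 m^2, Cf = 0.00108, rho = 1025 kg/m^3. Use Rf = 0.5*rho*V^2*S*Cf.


Formula: Rf = 0.5 * rho * V^2 * S * Cf
Step 1 — V^2 = 14.12^2 = 199.3744
Step 2 — 0.5 * rho * V^2 = 0.5 * 1025 * 199.3744 = 102179.38
Step 3 — Rf = 102179.38 * 663 * 0.00108 ≈ 73165 N (5 s.f.)

73165 N


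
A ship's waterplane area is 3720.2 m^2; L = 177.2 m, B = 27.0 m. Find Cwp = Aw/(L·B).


Formula: Cwp = Aw / (L * B)
Step 1 — L * B = 177.2 * 27.0 = 4784.4 m^2
Step 2 — Cwp = 3720.2 / 4784.4 ≈ 0.77757 (5 s.f.)

0.77757


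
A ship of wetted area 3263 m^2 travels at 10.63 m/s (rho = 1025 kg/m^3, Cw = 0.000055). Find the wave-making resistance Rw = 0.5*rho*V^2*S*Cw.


Formula: Rw = 0.5 * rho * V^2 * S * Cw
Step 1 — V^2 = 10.63^2 = 112.9969
Step 2 — 0.5 * rho * V^2 = 0.5 * 1025 * 112.9969 = 57910.91125
Step 3 — Rw = 57910.91125 * 3263 * 0.000055 ≈ 10393 N (5 s.f.)

10393 N


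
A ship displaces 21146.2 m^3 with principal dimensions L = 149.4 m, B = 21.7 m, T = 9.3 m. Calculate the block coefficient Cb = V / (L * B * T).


Formula: Cb = V / (L * B * T)
Step 1 — L * B * T = 149.4 * 21.7 * 9.3 = 30150.414 m^3
Step 2 — Cb = 21146.2 / 30150.414 ≈ 0.70136 (5 s.f.)

0.70136


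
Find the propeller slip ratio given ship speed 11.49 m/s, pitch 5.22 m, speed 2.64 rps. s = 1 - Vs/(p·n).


Formula: s = 1 - Vs / (p * n)
Step 1 — p * n = 5.22 * 2.64 = 13.7808
Step 2 — Vs / (p*n) = 11.49 / 13.7808 = 0.833769 (6 d.p.)
Step 3 — s = 1 - 0.833769 = 0.166231

0.166231


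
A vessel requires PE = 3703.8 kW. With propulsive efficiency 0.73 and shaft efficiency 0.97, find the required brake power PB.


Formula: PB = PE / (eta_D * eta_S)
Step 1 — combined efficiency = eta_D * eta_S = 0.73 * 0.97 = 0.7081
Step 2 — PB = 3703.8 / 0.7081 ≈ 5230.6 kW (5 s.f.)

5230.6 kW


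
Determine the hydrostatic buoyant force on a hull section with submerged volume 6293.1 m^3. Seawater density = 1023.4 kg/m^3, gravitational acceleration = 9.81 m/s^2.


Formula: Fb = rho * g * V
Substituting: Fb = 1023.4 * 9.81 * 6293.1
Intermediate: 1023.4 * 9.81 = 10039.554
Result: Fb = 10039.554 * 6293.1 ≈ 63180000 N (5 s.f.)

63180000 N


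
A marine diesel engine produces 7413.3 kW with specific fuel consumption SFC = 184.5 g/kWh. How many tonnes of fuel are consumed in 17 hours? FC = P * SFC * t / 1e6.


Formula: FC (tonnes) = P * SFC * t / 1,000,000
Step 1 — P * SFC * t = 7413.3 * 184.5 * 17 = 23251815.45 g
Step 2 — FC (tonnes) = 23251815.45 / 1,000,000 ≈ 23.252 tonnes (5 s.f.)

23.252 tonnes


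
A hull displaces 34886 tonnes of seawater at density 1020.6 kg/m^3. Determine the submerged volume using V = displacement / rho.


Formula: V = mass / rho
Step 1 — convert tonnes to kg: 34886 t * 1000 = 34886000 kg
Step 2 — V = 34886000 / 1020.6 ≈ 34182 m^3 (5 s.f.)

34182 m^3


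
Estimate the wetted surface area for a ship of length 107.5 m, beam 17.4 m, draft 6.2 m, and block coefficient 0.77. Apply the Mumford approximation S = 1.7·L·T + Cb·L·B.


Formula: S = 1.7*L*T + V/T with V = Cb*L*B*T, i.e. S = L * (1.7*T + Cb*B)
Step 1 — 1.7*T = 1.7 * 6.2 = 10.54 m
Step 2 — Cb*B = 0.77 * 17.4 = 13.398 m
Step 3 — 1.7*T + Cb*B = 10.54 + 13.398 = 23.938 m
Step 4 — S = 107.5 * 23.938 ≈ 2573.3 m^2 (5 s.f.)

2573.3 m^2


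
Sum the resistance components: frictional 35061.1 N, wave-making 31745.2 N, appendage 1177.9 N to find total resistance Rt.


Formula: Rt = Rf + Rw + Ra
Substituting: Rt = 35061.1 + 31745.2 + 1177.9
Result: Rt = 67984.2 N

67984.2 N


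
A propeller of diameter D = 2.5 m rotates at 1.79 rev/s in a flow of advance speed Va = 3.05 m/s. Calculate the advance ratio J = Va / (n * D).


Formula: J = Va / (n * D)
Step 1 — n * D = 1.79 * 2.5 = 4.475
Step 2 — J = 3.05 / 4.475 ≈ 0.68156 (5 s.f.)

0.68156


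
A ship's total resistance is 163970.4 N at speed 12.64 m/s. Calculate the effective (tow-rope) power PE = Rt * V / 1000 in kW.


Formula: PE = Rt * V / 1000 (kW)
Step 1 — PE (W) = 163970.4 * 12.64 = 2072585.856 W
Step 2 — PE (kW) = 2072585.856 / 1000 ≈ 2072.6 kW (5 s.f.)

2072.6 kW


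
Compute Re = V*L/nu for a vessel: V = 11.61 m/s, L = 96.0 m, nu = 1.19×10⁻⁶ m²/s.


Formula: Re = V * L / nu
Step 1 — V * L = 11.61 * 96.0 = 1114.56 m^2/s
Step 2 — Re = 1114.56 / 1.19e-6 = 9.37e+08

9.37e+08


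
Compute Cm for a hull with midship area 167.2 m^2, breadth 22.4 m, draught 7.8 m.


Formula: Cm = Am / (B * T)
Step 1 — B * T = 22.4 * 7.8 = 174.72 m^2
Step 2 — Cm = 167.2 / 174.72 ≈ 0.95696 (5 s.f.)

0.95696


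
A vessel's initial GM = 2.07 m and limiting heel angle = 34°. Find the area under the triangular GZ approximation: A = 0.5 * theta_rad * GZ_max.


Formula: GZ_max = GM * sin(theta); Area = 0.5 * theta_rad * GZ_max
Step 1 — GZ_max = 2.07 * sin(34°) = 2.07 * 0.559193 = 1.15753 m
Step 2 — theta_rad = 34 * pi/180 = 0.593412 rad
Step 3 — Area = 0.5 * 0.593412 * 1.15753 ≈ 0.34345 m·rad (5 s.f.)

0.34345 m·rad


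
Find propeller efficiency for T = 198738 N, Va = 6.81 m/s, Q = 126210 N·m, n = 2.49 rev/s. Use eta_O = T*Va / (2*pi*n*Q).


Formula: eta = T * Va / (2 * pi * n * Q)
Step 1 — numerator = T * Va = 198738 * 6.81 = 1353405.78
Step 2 — 2 * pi * n = 2 * pi * 2.49 = 15.645131
Step 3 — denominator = 15.645131 * 126210 = 1974571.98
Step 4 — eta = 1353405.78 / 1974571.98 ≈ 0.68542 (5 s.f.)

0.68542


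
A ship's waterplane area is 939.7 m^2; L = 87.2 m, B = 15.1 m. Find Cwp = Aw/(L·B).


Formula: Cwp = Aw / (L * B)
Step 1 — L * B = 87.2 * 15.1 = 1316.72 m^2
Step 2 — Cwp = 939.7 / 1316.72 ≈ 0.71367 (5 s.f.)

0.71367


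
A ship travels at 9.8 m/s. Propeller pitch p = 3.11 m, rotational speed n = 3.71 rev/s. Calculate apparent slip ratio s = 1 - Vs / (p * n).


Formula: s = 1 - Vs / (p * n)
Step 1 — p * n = 3.11 * 3.71 = 11.5381
Step 2 — Vs / (p*n) = 9.8 / 11.5381 = 0.84936 (6 d.p.)
Step 3 — s = 1 - 0.84936 = 0.15064

0.15064


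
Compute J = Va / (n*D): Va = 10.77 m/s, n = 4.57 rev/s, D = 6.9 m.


Formula: J = Va / (n * D)
Step 1 — n * D = 4.57 * 6.9 = 31.533
Step 2 — J = 10.77 / 31.533 ≈ 0.34155 (5 s.f.)

0.34155


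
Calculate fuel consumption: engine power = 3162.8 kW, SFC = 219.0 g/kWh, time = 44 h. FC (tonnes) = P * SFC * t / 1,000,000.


Formula: FC (tonnes) = P * SFC * t / 1,000,000
Step 1 — P * SFC * t = 3162.8 * 219.0 * 44 = 30476740.8 g
Step 2 — FC (tonnes) = 30476740.8 / 1,000,000 ≈ 30.477 tonnes (5 s.f.)

30.477 tonnes


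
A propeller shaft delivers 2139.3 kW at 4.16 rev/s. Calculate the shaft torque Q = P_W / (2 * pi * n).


Formula: Q = P_W / (2 * pi * n)
Step 1 — P_W = 2139.3 kW * 1000 = 2139300.0 W
Step 2 — 2 * pi * n = 2 * pi * 4.16 = 26.138051
Step 3 — Q = 2139300.0 / 26.138051 ≈ 81846 N·m (5 s.f.)

81846 N·m


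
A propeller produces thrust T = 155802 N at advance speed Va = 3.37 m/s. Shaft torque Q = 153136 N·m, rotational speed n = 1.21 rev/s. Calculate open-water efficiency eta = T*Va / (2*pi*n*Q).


Formula: eta = T * Va / (2 * pi * n * Q)
Step 1 — numerator = T * Va = 155802 * 3.37 = 525052.74
Step 2 — 2 * pi * n = 2 * pi * 1.21 = 7.602654
Step 3 — denominator = 7.602654 * 153136 = 1164240.02
Step 4 — eta = 525052.74 / 1164240.02 ≈ 0.45098 (5 s.f.)

0.45098


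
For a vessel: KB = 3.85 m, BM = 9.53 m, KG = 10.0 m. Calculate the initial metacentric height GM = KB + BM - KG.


Formula: GM = KB + BM - KG
Step 1 — KM = KB + BM = 3.85 + 9.53 = 13.38 m
Step 2 — GM = KM - KG = 13.38 - 10.0 = 3.38 m

3.38 m


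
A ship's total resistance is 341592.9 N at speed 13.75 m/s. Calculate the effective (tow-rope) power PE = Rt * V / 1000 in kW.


Formula: PE = Rt * V / 1000 (kW)
Step 1 — PE (W) = 341592.9 * 13.75 = 4696902.375 W
Step 2 — PE (kW) = 4696902.375 / 1000 ≈ 4696.9 kW (5 s.f.)

4696.9 kW


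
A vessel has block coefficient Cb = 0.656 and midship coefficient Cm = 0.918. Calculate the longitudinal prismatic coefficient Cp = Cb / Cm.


Formula: Cp = Cb / Cm
Substituting: Cp = 0.656 / 0.918
Result: Cp ≈ 0.71460 (5 s.f.)

0.71460


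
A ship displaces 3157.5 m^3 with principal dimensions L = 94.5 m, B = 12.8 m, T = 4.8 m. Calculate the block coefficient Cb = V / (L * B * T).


Formula: Cb = V / (L * B * T)
Step 1 — L * B * T = 94.5 * 12.8 * 4.8 = 5806.08 m^3
Step 2 — Cb = 3157.5 / 5806.08 ≈ 0.54383 (5 s.f.)

0.54383


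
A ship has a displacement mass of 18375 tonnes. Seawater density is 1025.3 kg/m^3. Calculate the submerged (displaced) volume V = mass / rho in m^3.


Formula: V = mass / rho
Step 1 — convert tonnes to kg: 18375 t * 1000 = 18375000 kg
Step 2 — V = 18375000 / 1025.3 ≈ 17922 m^3 (5 s.f.)

17922 m^3


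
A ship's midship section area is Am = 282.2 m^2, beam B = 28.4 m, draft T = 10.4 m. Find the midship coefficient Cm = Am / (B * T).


Formula: Cm = Am / (B * T)
Step 1 — B * T = 28.4 * 10.4 = 295.36 m^2
Step 2 — Cm = 282.2 / 295.36 ≈ 0.95544 (5 s.f.)

0.95544


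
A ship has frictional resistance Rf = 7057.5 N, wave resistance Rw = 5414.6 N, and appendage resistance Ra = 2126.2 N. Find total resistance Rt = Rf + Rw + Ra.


Formula: Rt = Rf + Rw + Ra
Substituting: Rt = 7057.5 + 5414.6 + 2126.2
Result: Rt = 14598.3 N

14598.3 N
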